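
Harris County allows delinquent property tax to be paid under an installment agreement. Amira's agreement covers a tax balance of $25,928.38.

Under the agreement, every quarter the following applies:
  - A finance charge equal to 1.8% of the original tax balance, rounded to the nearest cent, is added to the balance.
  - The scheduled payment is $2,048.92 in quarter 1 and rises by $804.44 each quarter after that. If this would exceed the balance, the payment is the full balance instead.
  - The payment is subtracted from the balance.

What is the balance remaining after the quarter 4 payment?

Quarter 1: opening $25,928.38; interest $466.71 → $26,395.09; payment $2,048.92; balance $24,346.17
Quarter 2: opening $24,346.17; interest $466.71 → $24,812.88; payment $2,853.36; balance $21,959.52
Quarter 3: opening $21,959.52; interest $466.71 → $22,426.23; payment $3,657.80; balance $18,768.43
Quarter 4: opening $18,768.43; interest $466.71 → $19,235.14; payment $4,462.24; balance $14,772.90

$14,772.90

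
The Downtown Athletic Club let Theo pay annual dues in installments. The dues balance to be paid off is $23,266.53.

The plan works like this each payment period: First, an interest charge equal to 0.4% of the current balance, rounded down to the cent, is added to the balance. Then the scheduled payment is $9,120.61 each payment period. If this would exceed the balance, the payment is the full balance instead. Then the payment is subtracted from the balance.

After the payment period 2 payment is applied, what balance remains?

$5,175.32

# | Opening | Interest | Payment | End bal
1 | $23,266.53 | $93.06 | $9,120.61 | $14,238.98
2 | $14,238.98 | $56.95 | $9,120.61 | $5,175.32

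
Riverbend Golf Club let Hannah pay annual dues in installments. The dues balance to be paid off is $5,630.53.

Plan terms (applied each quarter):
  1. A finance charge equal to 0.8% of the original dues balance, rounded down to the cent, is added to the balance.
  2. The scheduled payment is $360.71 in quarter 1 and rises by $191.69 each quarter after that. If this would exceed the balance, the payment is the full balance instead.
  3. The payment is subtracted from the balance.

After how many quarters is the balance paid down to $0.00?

7

Quarter 1: opening $5,630.53; interest $45.04 → $5,675.57; payment $360.71; balance $5,314.86
Quarter 2: opening $5,314.86; interest $45.04 → $5,359.90; payment $552.40; balance $4,807.50
Quarter 3: opening $4,807.50; interest $45.04 → $4,852.54; payment $744.09; balance $4,108.45
Quarter 4: opening $4,108.45; interest $45.04 → $4,153.49; payment $935.78; balance $3,217.71
Quarter 5: opening $3,217.71; interest $45.04 → $3,262.75; payment $1,127.47; balance $2,135.28
Quarter 6: opening $2,135.28; interest $45.04 → $2,180.32; payment $1,319.16; balance $861.16
Quarter 7: opening $861.16; interest $45.04 → $906.20; payment $906.20; balance $0.00
Balance reaches $0.00 in quarter 7.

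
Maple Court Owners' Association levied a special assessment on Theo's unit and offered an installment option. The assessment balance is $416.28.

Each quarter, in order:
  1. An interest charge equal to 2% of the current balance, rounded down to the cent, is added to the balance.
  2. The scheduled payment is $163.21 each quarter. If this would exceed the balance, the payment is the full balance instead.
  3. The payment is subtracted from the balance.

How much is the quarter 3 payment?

$105.46

Quarter 1: opening $416.28; interest $8.32 → $424.60; payment $163.21; balance $261.39
Quarter 2: opening $261.39; interest $5.22 → $266.61; payment $163.21; balance $103.40
Quarter 3: opening $103.40; interest $2.06 → $105.46; payment $105.46; balance $0.00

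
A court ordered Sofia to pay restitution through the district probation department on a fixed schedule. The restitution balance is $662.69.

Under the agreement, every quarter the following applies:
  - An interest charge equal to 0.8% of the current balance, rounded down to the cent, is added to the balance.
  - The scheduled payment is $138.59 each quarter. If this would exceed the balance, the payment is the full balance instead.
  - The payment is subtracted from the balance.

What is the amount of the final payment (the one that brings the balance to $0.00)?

$124.07

# | Opening | Interest | Payment | End bal
1 | $662.69 | $5.30 | $138.59 | $529.40
2 | $529.40 | $4.23 | $138.59 | $395.04
3 | $395.04 | $3.16 | $138.59 | $259.61
4 | $259.61 | $2.07 | $138.59 | $123.09
5 | $123.09 | $0.98 | $124.07 | $0.00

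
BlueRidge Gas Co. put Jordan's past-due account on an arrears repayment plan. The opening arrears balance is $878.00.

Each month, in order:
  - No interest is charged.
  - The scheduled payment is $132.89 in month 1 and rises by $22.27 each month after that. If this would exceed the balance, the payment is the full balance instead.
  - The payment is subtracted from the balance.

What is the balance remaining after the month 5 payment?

$0.00

Month 1: $878.00 − $132.89 → $745.11
Month 2: $745.11 − $155.16 → $589.95
Month 3: $589.95 − $177.43 → $412.52
Month 4: $412.52 − $199.70 → $212.82
Month 5: $212.82 − $212.82 → $0.00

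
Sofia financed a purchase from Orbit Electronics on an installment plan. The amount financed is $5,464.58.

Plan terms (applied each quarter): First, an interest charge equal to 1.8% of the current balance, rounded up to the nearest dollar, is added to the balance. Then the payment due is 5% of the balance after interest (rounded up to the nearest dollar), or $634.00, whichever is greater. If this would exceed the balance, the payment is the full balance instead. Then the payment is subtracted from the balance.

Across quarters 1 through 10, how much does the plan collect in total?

# | Opening | Interest | Payment | End bal
1 | $5,464.58 | $99.00 | $634.00 | $4,929.58
2 | $4,929.58 | $89.00 | $634.00 | $4,384.58
3 | $4,384.58 | $79.00 | $634.00 | $3,829.58
4 | $3,829.58 | $69.00 | $634.00 | $3,264.58
5 | $3,264.58 | $59.00 | $634.00 | $2,689.58
6 | $2,689.58 | $49.00 | $634.00 | $2,104.58
7 | $2,104.58 | $38.00 | $634.00 | $1,508.58
8 | $1,508.58 | $28.00 | $634.00 | $902.58
9 | $902.58 | $17.00 | $634.00 | $285.58
10 | $285.58 | $6.00 | $291.58 | $0.00
Total paid: $5,997.58

$5,997.58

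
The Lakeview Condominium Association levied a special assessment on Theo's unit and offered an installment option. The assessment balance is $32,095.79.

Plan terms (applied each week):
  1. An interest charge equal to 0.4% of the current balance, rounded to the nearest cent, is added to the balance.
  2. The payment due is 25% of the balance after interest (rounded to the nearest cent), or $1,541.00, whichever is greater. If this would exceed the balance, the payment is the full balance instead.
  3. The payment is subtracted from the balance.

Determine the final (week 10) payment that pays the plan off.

$1,284.92

Week 1: $32,095.79 +$128.38 interest = $32,224.17; pay $8,056.04 → $24,168.13
Week 2: $24,168.13 +$96.67 interest = $24,264.80; pay $6,066.20 → $18,198.60
Week 3: $18,198.60 +$72.79 interest = $18,271.39; pay $4,567.85 → $13,703.54
Week 4: $13,703.54 +$54.81 interest = $13,758.35; pay $3,439.59 → $10,318.76
Week 5: $10,318.76 +$41.28 interest = $10,360.04; pay $2,590.01 → $7,770.03
Week 6: $7,770.03 +$31.08 interest = $7,801.11; pay $1,950.28 → $5,850.83
Week 7: $5,850.83 +$23.40 interest = $5,874.23; pay $1,541.00 → $4,333.23
Week 8: $4,333.23 +$17.33 interest = $4,350.56; pay $1,541.00 → $2,809.56
Week 9: $2,809.56 +$11.24 interest = $2,820.80; pay $1,541.00 → $1,279.80
Week 10: $1,279.80 +$5.12 interest = $1,284.92; pay $1,284.92 → $0.00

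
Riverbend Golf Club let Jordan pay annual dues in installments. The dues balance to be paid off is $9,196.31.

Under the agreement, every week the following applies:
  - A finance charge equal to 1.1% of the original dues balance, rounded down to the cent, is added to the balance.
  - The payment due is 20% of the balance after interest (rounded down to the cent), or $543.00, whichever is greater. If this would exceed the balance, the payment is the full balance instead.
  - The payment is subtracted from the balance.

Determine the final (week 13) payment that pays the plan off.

$140.27

Week 1: opening $9,196.31; interest $101.15 → $9,297.46; payment $1,859.49; balance $7,437.97
Week 2: opening $7,437.97; interest $101.15 → $7,539.12; payment $1,507.82; balance $6,031.30
Week 3: opening $6,031.30; interest $101.15 → $6,132.45; payment $1,226.49; balance $4,905.96
Week 4: opening $4,905.96; interest $101.15 → $5,007.11; payment $1,001.42; balance $4,005.69
Week 5: opening $4,005.69; interest $101.15 → $4,106.84; payment $821.36; balance $3,285.48
Week 6: opening $3,285.48; interest $101.15 → $3,386.63; payment $677.32; balance $2,709.31
Week 7: opening $2,709.31; interest $101.15 → $2,810.46; payment $562.09; balance $2,248.37
Week 8: opening $2,248.37; interest $101.15 → $2,349.52; payment $543.00; balance $1,806.52
Week 9: opening $1,806.52; interest $101.15 → $1,907.67; payment $543.00; balance $1,364.67
Week 10: opening $1,364.67; interest $101.15 → $1,465.82; payment $543.00; balance $922.82
Week 11: opening $922.82; interest $101.15 → $1,023.97; payment $543.00; balance $480.97
Week 12: opening $480.97; interest $101.15 → $582.12; payment $543.00; balance $39.12
Week 13: opening $39.12; interest $101.15 → $140.27; payment $140.27; balance $0.00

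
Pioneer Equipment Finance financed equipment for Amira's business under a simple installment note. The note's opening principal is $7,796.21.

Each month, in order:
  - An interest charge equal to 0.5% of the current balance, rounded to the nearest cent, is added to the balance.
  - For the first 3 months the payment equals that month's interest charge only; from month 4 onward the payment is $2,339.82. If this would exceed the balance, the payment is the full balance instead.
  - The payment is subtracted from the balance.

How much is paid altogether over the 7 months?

Month 1: $7,796.21 +$38.98 interest = $7,835.19; pay $38.98 → $7,796.21
Month 2: $7,796.21 +$38.98 interest = $7,835.19; pay $38.98 → $7,796.21
Month 3: $7,796.21 +$38.98 interest = $7,835.19; pay $38.98 → $7,796.21
Month 4: $7,796.21 +$38.98 interest = $7,835.19; pay $2,339.82 → $5,495.37
Month 5: $5,495.37 +$27.48 interest = $5,522.85; pay $2,339.82 → $3,183.03
Month 6: $3,183.03 +$15.92 interest = $3,198.95; pay $2,339.82 → $859.13
Month 7: $859.13 +$4.30 interest = $863.43; pay $863.43 → $0.00
Total paid: $7,999.83

$7,999.83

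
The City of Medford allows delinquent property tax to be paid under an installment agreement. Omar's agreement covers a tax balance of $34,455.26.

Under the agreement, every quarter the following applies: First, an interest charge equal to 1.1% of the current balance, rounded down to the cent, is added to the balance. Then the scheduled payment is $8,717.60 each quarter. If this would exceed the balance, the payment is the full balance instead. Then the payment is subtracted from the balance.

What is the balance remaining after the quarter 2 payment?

Quarter 1: opening $34,455.26; interest $379.00 → $34,834.26; payment $8,717.60; balance $26,116.66
Quarter 2: opening $26,116.66; interest $287.28 → $26,403.94; payment $8,717.60; balance $17,686.34

$17,686.34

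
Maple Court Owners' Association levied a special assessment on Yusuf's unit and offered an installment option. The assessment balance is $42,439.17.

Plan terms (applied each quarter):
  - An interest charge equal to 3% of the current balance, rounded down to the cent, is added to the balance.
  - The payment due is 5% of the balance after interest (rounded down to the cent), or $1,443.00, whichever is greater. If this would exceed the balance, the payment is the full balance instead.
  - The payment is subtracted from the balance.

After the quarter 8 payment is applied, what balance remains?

$35,665.93

Quarter 1: $42,439.17 +$1,273.17 interest = $43,712.34; pay $2,185.61 → $41,526.73
Quarter 2: $41,526.73 +$1,245.80 interest = $42,772.53; pay $2,138.62 → $40,633.91
Quarter 3: $40,633.91 +$1,219.01 interest = $41,852.92; pay $2,092.64 → $39,760.28
Quarter 4: $39,760.28 +$1,192.80 interest = $40,953.08; pay $2,047.65 → $38,905.43
Quarter 5: $38,905.43 +$1,167.16 interest = $40,072.59; pay $2,003.62 → $38,068.97
Quarter 6: $38,068.97 +$1,142.06 interest = $39,211.03; pay $1,960.55 → $37,250.48
Quarter 7: $37,250.48 +$1,117.51 interest = $38,367.99; pay $1,918.39 → $36,449.60
Quarter 8: $36,449.60 +$1,093.48 interest = $37,543.08; pay $1,877.15 → $35,665.93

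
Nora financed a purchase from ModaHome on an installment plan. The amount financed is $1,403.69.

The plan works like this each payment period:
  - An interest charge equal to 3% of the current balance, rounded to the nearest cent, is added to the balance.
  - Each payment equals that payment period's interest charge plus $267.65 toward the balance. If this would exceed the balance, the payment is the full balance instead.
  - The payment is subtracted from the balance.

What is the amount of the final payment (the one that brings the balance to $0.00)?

Payment period 1: opening $1,403.69; interest $42.11 → $1,445.80; payment $309.76; balance $1,136.04
Payment period 2: opening $1,136.04; interest $34.08 → $1,170.12; payment $301.73; balance $868.39
Payment period 3: opening $868.39; interest $26.05 → $894.44; payment $293.70; balance $600.74
Payment period 4: opening $600.74; interest $18.02 → $618.76; payment $285.67; balance $333.09
Payment period 5: opening $333.09; interest $9.99 → $343.08; payment $277.64; balance $65.44
Payment period 6: opening $65.44; interest $1.96 → $67.40; payment $67.40; balance $0.00

$67.40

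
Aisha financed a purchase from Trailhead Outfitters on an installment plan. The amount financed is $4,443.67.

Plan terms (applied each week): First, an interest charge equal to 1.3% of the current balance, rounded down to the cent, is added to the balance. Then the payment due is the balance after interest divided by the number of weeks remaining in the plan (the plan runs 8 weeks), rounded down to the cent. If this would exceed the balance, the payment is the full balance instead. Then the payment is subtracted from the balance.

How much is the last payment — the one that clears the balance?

# | Opening | Interest | Payment | End bal
1 | $4,443.67 | $57.76 | $562.67 | $3,938.76
2 | $3,938.76 | $51.20 | $569.99 | $3,419.97
3 | $3,419.97 | $44.45 | $577.40 | $2,887.02
4 | $2,887.02 | $37.53 | $584.91 | $2,339.64
5 | $2,339.64 | $30.41 | $592.51 | $1,777.54
6 | $1,777.54 | $23.10 | $600.21 | $1,200.43
7 | $1,200.43 | $15.60 | $608.01 | $608.02
8 | $608.02 | $7.90 | $615.92 | $0.00

$615.92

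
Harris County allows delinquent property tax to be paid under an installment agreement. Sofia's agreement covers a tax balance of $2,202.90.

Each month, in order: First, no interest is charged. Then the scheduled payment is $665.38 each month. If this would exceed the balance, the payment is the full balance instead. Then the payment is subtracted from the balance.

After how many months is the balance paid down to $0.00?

Month 1: opening $2,202.90; payment $665.38; balance $1,537.52
Month 2: opening $1,537.52; payment $665.38; balance $872.14
Month 3: opening $872.14; payment $665.38; balance $206.76
Month 4: opening $206.76; payment $206.76; balance $0.00
Balance reaches $0.00 in month 4.

4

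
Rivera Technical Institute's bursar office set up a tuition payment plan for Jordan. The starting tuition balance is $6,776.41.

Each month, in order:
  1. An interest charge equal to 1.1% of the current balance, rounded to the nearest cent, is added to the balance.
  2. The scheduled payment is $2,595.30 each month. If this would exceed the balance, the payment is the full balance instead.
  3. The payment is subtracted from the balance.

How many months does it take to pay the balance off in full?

3

# | Opening | Interest | Payment | End bal
1 | $6,776.41 | $74.54 | $2,595.30 | $4,255.65
2 | $4,255.65 | $46.81 | $2,595.30 | $1,707.16
3 | $1,707.16 | $18.78 | $1,725.94 | $0.00
Balance reaches $0.00 in month 3.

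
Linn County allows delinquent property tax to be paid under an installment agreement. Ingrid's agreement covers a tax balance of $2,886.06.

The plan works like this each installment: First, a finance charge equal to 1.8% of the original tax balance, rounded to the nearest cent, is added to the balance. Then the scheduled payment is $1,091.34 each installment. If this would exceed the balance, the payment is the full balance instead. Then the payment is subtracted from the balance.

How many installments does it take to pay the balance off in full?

3

Installment 1: opening $2,886.06; interest $51.95 → $2,938.01; payment $1,091.34; balance $1,846.67
Installment 2: opening $1,846.67; interest $51.95 → $1,898.62; payment $1,091.34; balance $807.28
Installment 3: opening $807.28; interest $51.95 → $859.23; payment $859.23; balance $0.00
Balance reaches $0.00 in installment 3.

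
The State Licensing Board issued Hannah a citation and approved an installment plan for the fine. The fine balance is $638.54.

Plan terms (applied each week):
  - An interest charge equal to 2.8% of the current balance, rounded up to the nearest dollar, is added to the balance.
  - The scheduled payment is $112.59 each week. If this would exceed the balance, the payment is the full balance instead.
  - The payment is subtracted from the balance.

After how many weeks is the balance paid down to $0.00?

7

Week 1: $638.54 +$18.00 interest = $656.54; pay $112.59 → $543.95
Week 2: $543.95 +$16.00 interest = $559.95; pay $112.59 → $447.36
Week 3: $447.36 +$13.00 interest = $460.36; pay $112.59 → $347.77
Week 4: $347.77 +$10.00 interest = $357.77; pay $112.59 → $245.18
Week 5: $245.18 +$7.00 interest = $252.18; pay $112.59 → $139.59
Week 6: $139.59 +$4.00 interest = $143.59; pay $112.59 → $31.00
Week 7: $31.00 +$1.00 interest = $32.00; pay $32.00 → $0.00
Balance reaches $0.00 in week 7.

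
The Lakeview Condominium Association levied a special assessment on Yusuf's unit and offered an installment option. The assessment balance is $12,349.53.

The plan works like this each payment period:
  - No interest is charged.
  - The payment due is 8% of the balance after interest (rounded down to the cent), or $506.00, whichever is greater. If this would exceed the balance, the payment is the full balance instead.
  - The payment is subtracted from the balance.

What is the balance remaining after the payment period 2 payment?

$10,452.65

# | Opening | Payment | End bal
1 | $12,349.53 | $987.96 | $11,361.57
2 | $11,361.57 | $908.92 | $10,452.65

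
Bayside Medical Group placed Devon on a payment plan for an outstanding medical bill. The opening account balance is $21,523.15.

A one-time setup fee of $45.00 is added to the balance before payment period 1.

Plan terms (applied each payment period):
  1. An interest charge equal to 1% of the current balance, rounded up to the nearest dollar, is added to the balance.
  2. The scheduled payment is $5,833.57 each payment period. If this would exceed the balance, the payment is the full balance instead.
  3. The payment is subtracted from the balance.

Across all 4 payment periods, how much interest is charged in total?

# | Opening | Interest | Payment | End bal
1 | $21,568.15 | $216.00 | $5,833.57 | $15,950.58
2 | $15,950.58 | $160.00 | $5,833.57 | $10,277.01
3 | $10,277.01 | $103.00 | $5,833.57 | $4,546.44
4 | $4,546.44 | $46.00 | $4,592.44 | $0.00
Total interest: $216.00 + $160.00 + $103.00 + $46.00 = $525.00

$525.00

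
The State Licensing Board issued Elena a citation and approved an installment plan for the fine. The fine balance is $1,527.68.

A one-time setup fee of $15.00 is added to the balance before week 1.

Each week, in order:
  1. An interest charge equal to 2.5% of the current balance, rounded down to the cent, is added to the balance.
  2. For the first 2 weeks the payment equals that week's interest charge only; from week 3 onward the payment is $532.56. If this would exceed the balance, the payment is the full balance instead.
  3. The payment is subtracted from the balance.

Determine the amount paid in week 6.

# | Opening | Interest | Payment | End bal
1 | $1,542.68 | $38.56 | $38.56 | $1,542.68
2 | $1,542.68 | $38.56 | $38.56 | $1,542.68
3 | $1,542.68 | $38.56 | $532.56 | $1,048.68
4 | $1,048.68 | $26.21 | $532.56 | $542.33
5 | $542.33 | $13.55 | $532.56 | $23.32
6 | $23.32 | $0.58 | $23.90 | $0.00

$23.90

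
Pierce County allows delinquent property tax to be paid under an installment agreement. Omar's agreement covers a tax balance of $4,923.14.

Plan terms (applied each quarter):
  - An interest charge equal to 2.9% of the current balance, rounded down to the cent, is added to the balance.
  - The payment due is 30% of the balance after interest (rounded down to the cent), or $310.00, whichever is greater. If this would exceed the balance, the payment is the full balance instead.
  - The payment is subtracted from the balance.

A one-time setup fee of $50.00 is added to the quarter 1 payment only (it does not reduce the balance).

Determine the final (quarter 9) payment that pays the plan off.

Quarter 1: $4,923.14 +$142.77 interest = $5,065.91; pay $1,519.77 (+ $50.00 fee) → $3,546.14
Quarter 2: $3,546.14 +$102.83 interest = $3,648.97; pay $1,094.69 → $2,554.28
Quarter 3: $2,554.28 +$74.07 interest = $2,628.35; pay $788.50 → $1,839.85
Quarter 4: $1,839.85 +$53.35 interest = $1,893.20; pay $567.96 → $1,325.24
Quarter 5: $1,325.24 +$38.43 interest = $1,363.67; pay $409.10 → $954.57
Quarter 6: $954.57 +$27.68 interest = $982.25; pay $310.00 → $672.25
Quarter 7: $672.25 +$19.49 interest = $691.74; pay $310.00 → $381.74
Quarter 8: $381.74 +$11.07 interest = $392.81; pay $310.00 → $82.81
Quarter 9: $82.81 +$2.40 interest = $85.21; pay $85.21 → $0.00

$85.21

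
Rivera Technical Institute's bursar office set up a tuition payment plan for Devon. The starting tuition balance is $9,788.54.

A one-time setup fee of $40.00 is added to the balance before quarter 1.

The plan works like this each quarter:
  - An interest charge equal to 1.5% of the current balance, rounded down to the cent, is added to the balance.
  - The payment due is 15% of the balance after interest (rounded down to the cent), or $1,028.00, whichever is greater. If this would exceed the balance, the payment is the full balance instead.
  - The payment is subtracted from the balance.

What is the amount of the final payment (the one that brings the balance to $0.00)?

$504.90

Quarter 1: $9,828.54 +$147.42 interest = $9,975.96; pay $1,496.39 → $8,479.57
Quarter 2: $8,479.57 +$127.19 interest = $8,606.76; pay $1,291.01 → $7,315.75
Quarter 3: $7,315.75 +$109.73 interest = $7,425.48; pay $1,113.82 → $6,311.66
Quarter 4: $6,311.66 +$94.67 interest = $6,406.33; pay $1,028.00 → $5,378.33
Quarter 5: $5,378.33 +$80.67 interest = $5,459.00; pay $1,028.00 → $4,431.00
Quarter 6: $4,431.00 +$66.46 interest = $4,497.46; pay $1,028.00 → $3,469.46
Quarter 7: $3,469.46 +$52.04 interest = $3,521.50; pay $1,028.00 → $2,493.50
Quarter 8: $2,493.50 +$37.40 interest = $2,530.90; pay $1,028.00 → $1,502.90
Quarter 9: $1,502.90 +$22.54 interest = $1,525.44; pay $1,028.00 → $497.44
Quarter 10: $497.44 +$7.46 interest = $504.90; pay $504.90 → $0.00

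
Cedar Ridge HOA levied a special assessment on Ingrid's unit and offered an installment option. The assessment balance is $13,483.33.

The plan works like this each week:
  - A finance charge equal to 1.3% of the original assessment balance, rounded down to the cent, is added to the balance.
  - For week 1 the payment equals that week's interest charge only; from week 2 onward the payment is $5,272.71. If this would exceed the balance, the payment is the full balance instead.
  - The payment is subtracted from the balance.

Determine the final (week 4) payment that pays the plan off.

$3,463.75

# | Opening | Interest | Payment | End bal
1 | $13,483.33 | $175.28 | $175.28 | $13,483.33
2 | $13,483.33 | $175.28 | $5,272.71 | $8,385.90
3 | $8,385.90 | $175.28 | $5,272.71 | $3,288.47
4 | $3,288.47 | $175.28 | $3,463.75 | $0.00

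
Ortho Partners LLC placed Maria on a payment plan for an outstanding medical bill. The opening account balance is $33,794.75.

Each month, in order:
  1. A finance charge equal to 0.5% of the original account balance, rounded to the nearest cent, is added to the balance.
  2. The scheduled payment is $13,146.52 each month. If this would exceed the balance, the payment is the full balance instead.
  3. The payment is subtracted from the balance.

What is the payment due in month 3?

$8,008.62

Month 1: opening $33,794.75; interest $168.97 → $33,963.72; payment $13,146.52; balance $20,817.20
Month 2: opening $20,817.20; interest $168.97 → $20,986.17; payment $13,146.52; balance $7,839.65
Month 3: opening $7,839.65; interest $168.97 → $8,008.62; payment $8,008.62; balance $0.00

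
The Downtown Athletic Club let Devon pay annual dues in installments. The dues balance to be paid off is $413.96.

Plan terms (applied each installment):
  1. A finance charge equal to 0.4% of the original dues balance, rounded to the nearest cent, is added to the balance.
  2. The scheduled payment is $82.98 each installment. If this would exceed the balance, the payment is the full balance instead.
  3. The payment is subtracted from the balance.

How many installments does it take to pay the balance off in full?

6

Installment 1: $413.96 +$1.66 interest = $415.62; pay $82.98 → $332.64
Installment 2: $332.64 +$1.66 interest = $334.30; pay $82.98 → $251.32
Installment 3: $251.32 +$1.66 interest = $252.98; pay $82.98 → $170.00
Installment 4: $170.00 +$1.66 interest = $171.66; pay $82.98 → $88.68
Installment 5: $88.68 +$1.66 interest = $90.34; pay $82.98 → $7.36
Installment 6: $7.36 +$1.66 interest = $9.02; pay $9.02 → $0.00
Balance reaches $0.00 in installment 6.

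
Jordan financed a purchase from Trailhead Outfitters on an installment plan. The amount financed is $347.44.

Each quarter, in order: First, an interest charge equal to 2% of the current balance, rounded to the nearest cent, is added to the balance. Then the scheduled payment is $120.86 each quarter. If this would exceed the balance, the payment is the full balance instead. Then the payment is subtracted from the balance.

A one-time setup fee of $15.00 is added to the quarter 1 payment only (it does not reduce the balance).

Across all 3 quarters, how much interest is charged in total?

$13.97

# | Opening | Interest | Payment | Fee | End bal
1 | $347.44 | $6.95 | $120.86 | $15.00 | $233.53
2 | $233.53 | $4.67 | $120.86 | — | $117.34
3 | $117.34 | $2.35 | $119.69 | — | $0.00
Total interest: $6.95 + $4.67 + $2.35 = $13.97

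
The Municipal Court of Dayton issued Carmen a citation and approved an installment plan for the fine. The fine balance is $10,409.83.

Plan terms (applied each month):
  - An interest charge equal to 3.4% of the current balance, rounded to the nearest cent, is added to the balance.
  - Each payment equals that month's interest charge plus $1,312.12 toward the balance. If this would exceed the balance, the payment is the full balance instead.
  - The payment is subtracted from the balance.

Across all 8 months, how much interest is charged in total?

$1,582.33

# | Opening | Interest | Payment | End bal
1 | $10,409.83 | $353.93 | $1,666.05 | $9,097.71
2 | $9,097.71 | $309.32 | $1,621.44 | $7,785.59
3 | $7,785.59 | $264.71 | $1,576.83 | $6,473.47
4 | $6,473.47 | $220.10 | $1,532.22 | $5,161.35
5 | $5,161.35 | $175.49 | $1,487.61 | $3,849.23
6 | $3,849.23 | $130.87 | $1,442.99 | $2,537.11
7 | $2,537.11 | $86.26 | $1,398.38 | $1,224.99
8 | $1,224.99 | $41.65 | $1,266.64 | $0.00
Total interest: $353.93 + $309.32 + $264.71 + $220.10 + $175.49 + $130.87 + $86.26 + $41.65 = $1,582.33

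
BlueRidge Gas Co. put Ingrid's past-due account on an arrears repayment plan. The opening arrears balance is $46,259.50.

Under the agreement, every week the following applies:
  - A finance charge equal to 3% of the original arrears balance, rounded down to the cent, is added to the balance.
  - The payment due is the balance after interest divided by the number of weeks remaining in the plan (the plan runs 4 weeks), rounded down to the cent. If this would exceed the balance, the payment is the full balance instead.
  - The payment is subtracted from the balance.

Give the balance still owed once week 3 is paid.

$13,068.31

# | Opening | Interest | Payment | End bal
1 | $46,259.50 | $1,387.78 | $11,911.82 | $35,735.46
2 | $35,735.46 | $1,387.78 | $12,374.41 | $24,748.83
3 | $24,748.83 | $1,387.78 | $13,068.30 | $13,068.31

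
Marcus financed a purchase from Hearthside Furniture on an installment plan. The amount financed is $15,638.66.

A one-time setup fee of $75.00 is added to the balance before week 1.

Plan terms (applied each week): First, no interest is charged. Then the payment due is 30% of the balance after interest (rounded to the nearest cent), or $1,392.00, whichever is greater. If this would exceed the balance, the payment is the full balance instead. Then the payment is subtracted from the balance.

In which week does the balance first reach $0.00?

Week 1: opening $15,713.66; payment $4,714.10; balance $10,999.56
Week 2: opening $10,999.56; payment $3,299.87; balance $7,699.69
Week 3: opening $7,699.69; payment $2,309.91; balance $5,389.78
Week 4: opening $5,389.78; payment $1,616.93; balance $3,772.85
Week 5: opening $3,772.85; payment $1,392.00; balance $2,380.85
Week 6: opening $2,380.85; payment $1,392.00; balance $988.85
Week 7: opening $988.85; payment $988.85; balance $0.00
Balance reaches $0.00 in week 7.

7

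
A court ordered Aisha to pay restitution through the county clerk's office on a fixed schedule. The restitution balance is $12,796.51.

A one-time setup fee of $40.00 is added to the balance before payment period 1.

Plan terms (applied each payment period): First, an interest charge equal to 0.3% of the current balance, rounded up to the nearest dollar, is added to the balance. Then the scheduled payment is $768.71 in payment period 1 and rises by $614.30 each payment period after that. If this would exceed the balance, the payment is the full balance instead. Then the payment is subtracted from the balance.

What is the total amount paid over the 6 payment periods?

$13,001.51

Payment period 1: $12,836.51 +$39.00 interest = $12,875.51; pay $768.71 → $12,106.80
Payment period 2: $12,106.80 +$37.00 interest = $12,143.80; pay $1,383.01 → $10,760.79
Payment period 3: $10,760.79 +$33.00 interest = $10,793.79; pay $1,997.31 → $8,796.48
Payment period 4: $8,796.48 +$27.00 interest = $8,823.48; pay $2,611.61 → $6,211.87
Payment period 5: $6,211.87 +$19.00 interest = $6,230.87; pay $3,225.91 → $3,004.96
Payment period 6: $3,004.96 +$10.00 interest = $3,014.96; pay $3,014.96 → $0.00
Total paid: $13,001.51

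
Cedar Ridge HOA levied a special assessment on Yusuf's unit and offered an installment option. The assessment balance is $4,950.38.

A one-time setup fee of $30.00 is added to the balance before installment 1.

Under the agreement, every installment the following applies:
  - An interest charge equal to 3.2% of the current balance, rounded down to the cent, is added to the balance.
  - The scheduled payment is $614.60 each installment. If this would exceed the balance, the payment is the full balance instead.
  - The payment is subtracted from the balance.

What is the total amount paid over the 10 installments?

$5,859.33

# | Opening | Interest | Payment | End bal
1 | $4,980.38 | $159.37 | $614.60 | $4,525.15
2 | $4,525.15 | $144.80 | $614.60 | $4,055.35
3 | $4,055.35 | $129.77 | $614.60 | $3,570.52
4 | $3,570.52 | $114.25 | $614.60 | $3,070.17
5 | $3,070.17 | $98.24 | $614.60 | $2,553.81
6 | $2,553.81 | $81.72 | $614.60 | $2,020.93
7 | $2,020.93 | $64.66 | $614.60 | $1,470.99
8 | $1,470.99 | $47.07 | $614.60 | $903.46
9 | $903.46 | $28.91 | $614.60 | $317.77
10 | $317.77 | $10.16 | $327.93 | $0.00
Total paid: $5,859.33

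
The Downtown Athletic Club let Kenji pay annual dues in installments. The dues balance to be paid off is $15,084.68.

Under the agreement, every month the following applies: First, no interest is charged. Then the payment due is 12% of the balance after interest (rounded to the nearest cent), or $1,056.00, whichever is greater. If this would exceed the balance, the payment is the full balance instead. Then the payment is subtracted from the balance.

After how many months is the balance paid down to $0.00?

13

Month 1: opening $15,084.68; payment $1,810.16; balance $13,274.52
Month 2: opening $13,274.52; payment $1,592.94; balance $11,681.58
Month 3: opening $11,681.58; payment $1,401.79; balance $10,279.79
Month 4: opening $10,279.79; payment $1,233.57; balance $9,046.22
Month 5: opening $9,046.22; payment $1,085.55; balance $7,960.67
Month 6: opening $7,960.67; payment $1,056.00; balance $6,904.67
Month 7: opening $6,904.67; payment $1,056.00; balance $5,848.67
Month 8: opening $5,848.67; payment $1,056.00; balance $4,792.67
Month 9: opening $4,792.67; payment $1,056.00; balance $3,736.67
Month 10: opening $3,736.67; payment $1,056.00; balance $2,680.67
Month 11: opening $2,680.67; payment $1,056.00; balance $1,624.67
Month 12: opening $1,624.67; payment $1,056.00; balance $568.67
Month 13: opening $568.67; payment $568.67; balance $0.00
Balance reaches $0.00 in month 13.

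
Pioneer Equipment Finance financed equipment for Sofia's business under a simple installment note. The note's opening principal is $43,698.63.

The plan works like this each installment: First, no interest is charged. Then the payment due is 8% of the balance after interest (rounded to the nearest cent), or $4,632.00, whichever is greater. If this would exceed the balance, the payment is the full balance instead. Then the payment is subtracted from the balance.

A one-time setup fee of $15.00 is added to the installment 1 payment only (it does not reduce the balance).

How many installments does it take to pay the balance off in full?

# | Opening | Payment | Fee | End bal
1 | $43,698.63 | $4,632.00 | $15.00 | $39,066.63
2 | $39,066.63 | $4,632.00 | — | $34,434.63
3 | $34,434.63 | $4,632.00 | — | $29,802.63
4 | $29,802.63 | $4,632.00 | — | $25,170.63
5 | $25,170.63 | $4,632.00 | — | $20,538.63
6 | $20,538.63 | $4,632.00 | — | $15,906.63
7 | $15,906.63 | $4,632.00 | — | $11,274.63
8 | $11,274.63 | $4,632.00 | — | $6,642.63
9 | $6,642.63 | $4,632.00 | — | $2,010.63
10 | $2,010.63 | $2,010.63 | — | $0.00
Balance reaches $0.00 in installment 10.

10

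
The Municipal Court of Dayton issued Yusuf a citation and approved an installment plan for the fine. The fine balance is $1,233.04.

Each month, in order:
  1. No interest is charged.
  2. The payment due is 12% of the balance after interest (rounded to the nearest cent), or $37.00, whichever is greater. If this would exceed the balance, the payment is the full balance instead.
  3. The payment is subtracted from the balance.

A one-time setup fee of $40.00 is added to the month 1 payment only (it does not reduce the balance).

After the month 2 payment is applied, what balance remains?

# | Opening | Payment | Fee | End bal
1 | $1,233.04 | $147.96 | $40.00 | $1,085.08
2 | $1,085.08 | $130.21 | — | $954.87

$954.87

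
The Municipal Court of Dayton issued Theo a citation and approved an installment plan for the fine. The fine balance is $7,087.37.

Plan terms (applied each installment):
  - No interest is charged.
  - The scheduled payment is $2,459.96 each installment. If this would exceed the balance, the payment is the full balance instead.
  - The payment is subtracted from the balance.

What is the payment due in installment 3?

$2,167.45

# | Opening | Payment | End bal
1 | $7,087.37 | $2,459.96 | $4,627.41
2 | $4,627.41 | $2,459.96 | $2,167.45
3 | $2,167.45 | $2,167.45 | $0.00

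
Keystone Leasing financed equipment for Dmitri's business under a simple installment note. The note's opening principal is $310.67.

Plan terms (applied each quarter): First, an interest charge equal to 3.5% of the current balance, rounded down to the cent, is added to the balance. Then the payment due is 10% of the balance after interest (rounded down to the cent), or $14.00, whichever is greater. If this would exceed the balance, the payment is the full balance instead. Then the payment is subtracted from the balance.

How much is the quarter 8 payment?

Quarter 1: opening $310.67; interest $10.87 → $321.54; payment $32.15; balance $289.39
Quarter 2: opening $289.39; interest $10.12 → $299.51; payment $29.95; balance $269.56
Quarter 3: opening $269.56; interest $9.43 → $278.99; payment $27.89; balance $251.10
Quarter 4: opening $251.10; interest $8.78 → $259.88; payment $25.98; balance $233.90
Quarter 5: opening $233.90; interest $8.18 → $242.08; payment $24.20; balance $217.88
Quarter 6: opening $217.88; interest $7.62 → $225.50; payment $22.55; balance $202.95
Quarter 7: opening $202.95; interest $7.10 → $210.05; payment $21.00; balance $189.05
Quarter 8: opening $189.05; interest $6.61 → $195.66; payment $19.56; balance $176.10

$19.56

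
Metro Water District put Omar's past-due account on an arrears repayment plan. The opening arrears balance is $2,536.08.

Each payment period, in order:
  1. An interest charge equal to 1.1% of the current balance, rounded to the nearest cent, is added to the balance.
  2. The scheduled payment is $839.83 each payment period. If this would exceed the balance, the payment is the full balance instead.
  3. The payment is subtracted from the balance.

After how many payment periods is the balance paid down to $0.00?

4

Payment period 1: $2,536.08 +$27.90 interest = $2,563.98; pay $839.83 → $1,724.15
Payment period 2: $1,724.15 +$18.97 interest = $1,743.12; pay $839.83 → $903.29
Payment period 3: $903.29 +$9.94 interest = $913.23; pay $839.83 → $73.40
Payment period 4: $73.40 +$0.81 interest = $74.21; pay $74.21 → $0.00
Balance reaches $0.00 in payment period 4.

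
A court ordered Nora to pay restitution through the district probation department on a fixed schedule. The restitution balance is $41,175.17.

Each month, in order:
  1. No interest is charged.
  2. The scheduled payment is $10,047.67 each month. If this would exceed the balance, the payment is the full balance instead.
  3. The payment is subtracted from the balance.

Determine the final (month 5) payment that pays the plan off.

# | Opening | Payment | End bal
1 | $41,175.17 | $10,047.67 | $31,127.50
2 | $31,127.50 | $10,047.67 | $21,079.83
3 | $21,079.83 | $10,047.67 | $11,032.16
4 | $11,032.16 | $10,047.67 | $984.49
5 | $984.49 | $984.49 | $0.00

$984.49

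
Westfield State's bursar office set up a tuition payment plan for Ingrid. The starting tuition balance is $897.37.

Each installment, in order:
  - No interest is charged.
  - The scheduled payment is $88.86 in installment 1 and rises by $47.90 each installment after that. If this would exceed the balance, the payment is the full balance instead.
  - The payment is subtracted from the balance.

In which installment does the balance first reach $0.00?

5

Installment 1: opening $897.37; payment $88.86; balance $808.51
Installment 2: opening $808.51; payment $136.76; balance $671.75
Installment 3: opening $671.75; payment $184.66; balance $487.09
Installment 4: opening $487.09; payment $232.56; balance $254.53
Installment 5: opening $254.53; payment $254.53; balance $0.00
Balance reaches $0.00 in installment 5.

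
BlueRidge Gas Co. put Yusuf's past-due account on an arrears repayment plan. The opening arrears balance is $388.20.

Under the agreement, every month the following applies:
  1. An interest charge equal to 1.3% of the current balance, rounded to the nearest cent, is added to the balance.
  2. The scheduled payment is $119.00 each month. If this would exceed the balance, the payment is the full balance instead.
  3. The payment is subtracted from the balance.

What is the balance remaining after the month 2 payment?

Month 1: $388.20 +$5.05 interest = $393.25; pay $119.00 → $274.25
Month 2: $274.25 +$3.57 interest = $277.82; pay $119.00 → $158.82

$158.82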